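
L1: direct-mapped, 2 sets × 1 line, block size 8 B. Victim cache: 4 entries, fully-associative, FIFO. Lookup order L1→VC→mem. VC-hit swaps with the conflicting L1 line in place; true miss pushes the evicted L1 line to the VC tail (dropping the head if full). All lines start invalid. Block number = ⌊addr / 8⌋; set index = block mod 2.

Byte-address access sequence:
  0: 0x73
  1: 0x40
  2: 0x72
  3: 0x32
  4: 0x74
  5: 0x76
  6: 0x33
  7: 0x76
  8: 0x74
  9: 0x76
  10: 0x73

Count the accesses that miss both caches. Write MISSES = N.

MISSES = 3

0: 0x73 (blk 14, set 0) → MISS  vc=[]
1: 0x40 (blk 8, set 0) → MISS  vc=[14]
2: 0x72 (blk 14, set 0) → VC-HIT  vc=[8]
3: 0x32 (blk 6, set 0) → MISS  vc=[8, 14]
4: 0x74 (blk 14, set 0) → VC-HIT  vc=[8, 6]
5: 0x76 (blk 14, set 0) → L1-HIT  vc=[8, 6]
6: 0x33 (blk 6, set 0) → VC-HIT  vc=[8, 14]
7: 0x76 (blk 14, set 0) → VC-HIT  vc=[8, 6]
8: 0x74 (blk 14, set 0) → L1-HIT  vc=[8, 6]
9: 0x76 (blk 14, set 0) → L1-HIT  vc=[8, 6]
10: 0x73 (blk 14, set 0) → L1-HIT  vc=[8, 6]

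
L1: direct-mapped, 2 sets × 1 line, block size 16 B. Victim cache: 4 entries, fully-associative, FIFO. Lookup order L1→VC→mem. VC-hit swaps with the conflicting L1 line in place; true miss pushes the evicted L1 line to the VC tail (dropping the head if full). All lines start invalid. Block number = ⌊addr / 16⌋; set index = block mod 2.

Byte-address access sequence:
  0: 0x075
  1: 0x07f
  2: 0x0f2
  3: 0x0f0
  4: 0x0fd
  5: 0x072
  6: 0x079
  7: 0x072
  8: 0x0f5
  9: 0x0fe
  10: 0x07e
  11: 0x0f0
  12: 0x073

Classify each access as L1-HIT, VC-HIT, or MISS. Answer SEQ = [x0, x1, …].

SEQ = [MISS, L1-HIT, MISS, L1-HIT, L1-HIT, VC-HIT, L1-HIT, L1-HIT, VC-HIT, L1-HIT, VC-HIT, VC-HIT, VC-HIT]

#0 0x75→b7/s1 MISS; vc=[]
#1 0x7f→b7/s1 L1-HIT; vc=[]
#2 0xf2→b15/s1 MISS; vc=[7]
#3 0xf0→b15/s1 L1-HIT; vc=[7]
#4 0xfd→b15/s1 L1-HIT; vc=[7]
#5 0x72→b7/s1 VC-HIT; vc=[15]
#6 0x79→b7/s1 L1-HIT; vc=[15]
#7 0x72→b7/s1 L1-HIT; vc=[15]
#8 0xf5→b15/s1 VC-HIT; vc=[7]
#9 0xfe→b15/s1 L1-HIT; vc=[7]
#10 0x7e→b7/s1 VC-HIT; vc=[15]
#11 0xf0→b15/s1 VC-HIT; vc=[7]
#12 0x73→b7/s1 VC-HIT; vc=[15]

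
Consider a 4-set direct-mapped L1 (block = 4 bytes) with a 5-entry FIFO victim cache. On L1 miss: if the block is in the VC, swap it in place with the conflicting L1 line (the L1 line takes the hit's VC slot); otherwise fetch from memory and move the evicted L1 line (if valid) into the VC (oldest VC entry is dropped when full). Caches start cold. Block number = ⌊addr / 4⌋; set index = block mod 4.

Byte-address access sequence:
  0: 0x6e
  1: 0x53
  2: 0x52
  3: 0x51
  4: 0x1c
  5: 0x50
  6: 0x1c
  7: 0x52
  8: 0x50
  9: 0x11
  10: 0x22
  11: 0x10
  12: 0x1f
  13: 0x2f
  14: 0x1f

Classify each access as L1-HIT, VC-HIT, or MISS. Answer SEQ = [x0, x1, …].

SEQ = [MISS, MISS, L1-HIT, L1-HIT, MISS, L1-HIT, L1-HIT, L1-HIT, L1-HIT, MISS, MISS, VC-HIT, L1-HIT, MISS, VC-HIT]

#0 0x6e→b27/s3 MISS; vc=[]
#1 0x53→b20/s0 MISS; vc=[]
#2 0x52→b20/s0 L1-HIT; vc=[]
#3 0x51→b20/s0 L1-HIT; vc=[]
#4 0x1c→b7/s3 MISS; vc=[27]
#5 0x50→b20/s0 L1-HIT; vc=[27]
#6 0x1c→b7/s3 L1-HIT; vc=[27]
#7 0x52→b20/s0 L1-HIT; vc=[27]
#8 0x50→b20/s0 L1-HIT; vc=[27]
#9 0x11→b4/s0 MISS; vc=[27,20]
#10 0x22→b8/s0 MISS; vc=[27,20,4]
#11 0x10→b4/s0 VC-HIT; vc=[27,20,8]
#12 0x1f→b7/s3 L1-HIT; vc=[27,20,8]
#13 0x2f→b11/s3 MISS; vc=[27,20,8,7]
#14 0x1f→b7/s3 VC-HIT; vc=[27,20,8,11]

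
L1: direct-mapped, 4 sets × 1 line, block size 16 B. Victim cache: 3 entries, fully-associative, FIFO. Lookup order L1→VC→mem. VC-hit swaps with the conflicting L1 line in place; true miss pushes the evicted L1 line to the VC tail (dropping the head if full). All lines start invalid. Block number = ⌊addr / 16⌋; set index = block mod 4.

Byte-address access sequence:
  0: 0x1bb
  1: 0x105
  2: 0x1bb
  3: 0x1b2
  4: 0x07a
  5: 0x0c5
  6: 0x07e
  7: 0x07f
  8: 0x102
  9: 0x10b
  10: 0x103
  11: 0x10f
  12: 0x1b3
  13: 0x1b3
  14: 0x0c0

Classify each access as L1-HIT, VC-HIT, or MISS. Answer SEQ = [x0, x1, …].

#0 0x1bb→b27/s3 MISS; vc=[]
#1 0x105→b16/s0 MISS; vc=[]
#2 0x1bb→b27/s3 L1-HIT; vc=[]
#3 0x1b2→b27/s3 L1-HIT; vc=[]
#4 0x7a→b7/s3 MISS; vc=[27]
#5 0xc5→b12/s0 MISS; vc=[27,16]
#6 0x7e→b7/s3 L1-HIT; vc=[27,16]
#7 0x7f→b7/s3 L1-HIT; vc=[27,16]
#8 0x102→b16/s0 VC-HIT; vc=[27,12]
#9 0x10b→b16/s0 L1-HIT; vc=[27,12]
#10 0x103→b16/s0 L1-HIT; vc=[27,12]
#11 0x10f→b16/s0 L1-HIT; vc=[27,12]
#12 0x1b3→b27/s3 VC-HIT; vc=[7,12]
#13 0x1b3→b27/s3 L1-HIT; vc=[7,12]
#14 0xc0→b12/s0 VC-HIT; vc=[7,16]

SEQ = [MISS, MISS, L1-HIT, L1-HIT, MISS, MISS, L1-HIT, L1-HIT, VC-HIT, L1-HIT, L1-HIT, L1-HIT, VC-HIT, L1-HIT, VC-HIT]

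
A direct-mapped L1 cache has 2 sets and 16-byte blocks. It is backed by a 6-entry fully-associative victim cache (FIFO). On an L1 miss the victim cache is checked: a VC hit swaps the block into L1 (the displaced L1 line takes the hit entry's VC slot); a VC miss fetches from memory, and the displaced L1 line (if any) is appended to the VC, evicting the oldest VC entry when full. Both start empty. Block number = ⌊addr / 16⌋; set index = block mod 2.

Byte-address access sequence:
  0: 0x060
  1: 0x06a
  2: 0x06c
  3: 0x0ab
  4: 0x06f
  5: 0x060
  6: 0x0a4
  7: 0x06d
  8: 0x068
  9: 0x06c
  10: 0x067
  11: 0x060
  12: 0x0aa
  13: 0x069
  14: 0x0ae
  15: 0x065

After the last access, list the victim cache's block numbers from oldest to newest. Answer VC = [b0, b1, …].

#0 0x60→b6/s0 MISS; vc=[]
#1 0x6a→b6/s0 L1-HIT; vc=[]
#2 0x6c→b6/s0 L1-HIT; vc=[]
#3 0xab→b10/s0 MISS; vc=[6]
#4 0x6f→b6/s0 VC-HIT; vc=[10]
#5 0x60→b6/s0 L1-HIT; vc=[10]
#6 0xa4→b10/s0 VC-HIT; vc=[6]
#7 0x6d→b6/s0 VC-HIT; vc=[10]
#8 0x68→b6/s0 L1-HIT; vc=[10]
#9 0x6c→b6/s0 L1-HIT; vc=[10]
#10 0x67→b6/s0 L1-HIT; vc=[10]
#11 0x60→b6/s0 L1-HIT; vc=[10]
#12 0xaa→b10/s0 VC-HIT; vc=[6]
#13 0x69→b6/s0 VC-HIT; vc=[10]
#14 0xae→b10/s0 VC-HIT; vc=[6]
#15 0x65→b6/s0 VC-HIT; vc=[10]

VC = [10]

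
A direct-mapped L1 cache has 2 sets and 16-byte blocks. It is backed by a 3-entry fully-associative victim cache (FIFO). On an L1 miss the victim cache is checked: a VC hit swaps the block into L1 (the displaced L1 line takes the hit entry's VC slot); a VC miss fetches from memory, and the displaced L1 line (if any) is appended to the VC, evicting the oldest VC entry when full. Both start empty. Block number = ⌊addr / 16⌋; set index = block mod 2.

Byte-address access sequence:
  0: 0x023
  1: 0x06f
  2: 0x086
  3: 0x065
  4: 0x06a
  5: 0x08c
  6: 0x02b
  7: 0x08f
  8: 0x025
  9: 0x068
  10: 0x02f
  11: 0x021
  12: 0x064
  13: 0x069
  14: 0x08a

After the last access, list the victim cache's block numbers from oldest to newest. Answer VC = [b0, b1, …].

0: 0x23 (blk 2, set 0) → MISS  vc=[]
1: 0x6f (blk 6, set 0) → MISS  vc=[2]
2: 0x86 (blk 8, set 0) → MISS  vc=[2, 6]
3: 0x65 (blk 6, set 0) → VC-HIT  vc=[2, 8]
4: 0x6a (blk 6, set 0) → L1-HIT  vc=[2, 8]
5: 0x8c (blk 8, set 0) → VC-HIT  vc=[2, 6]
6: 0x2b (blk 2, set 0) → VC-HIT  vc=[8, 6]
7: 0x8f (blk 8, set 0) → VC-HIT  vc=[2, 6]
8: 0x25 (blk 2, set 0) → VC-HIT  vc=[8, 6]
9: 0x68 (blk 6, set 0) → VC-HIT  vc=[8, 2]
10: 0x2f (blk 2, set 0) → VC-HIT  vc=[8, 6]
11: 0x21 (blk 2, set 0) → L1-HIT  vc=[8, 6]
12: 0x64 (blk 6, set 0) → VC-HIT  vc=[8, 2]
13: 0x69 (blk 6, set 0) → L1-HIT  vc=[8, 2]
14: 0x8a (blk 8, set 0) → VC-HIT  vc=[6, 2]

VC = [6, 2]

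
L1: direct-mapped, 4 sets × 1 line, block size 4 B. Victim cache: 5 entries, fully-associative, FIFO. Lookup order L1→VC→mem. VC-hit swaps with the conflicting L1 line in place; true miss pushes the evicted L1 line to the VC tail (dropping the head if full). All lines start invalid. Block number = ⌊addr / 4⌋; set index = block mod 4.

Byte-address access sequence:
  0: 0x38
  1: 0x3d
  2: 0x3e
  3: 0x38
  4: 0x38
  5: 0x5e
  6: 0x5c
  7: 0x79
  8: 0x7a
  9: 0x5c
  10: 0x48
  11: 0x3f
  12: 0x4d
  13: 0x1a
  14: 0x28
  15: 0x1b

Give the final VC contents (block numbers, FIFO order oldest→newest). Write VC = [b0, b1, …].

#0 0x38→b14/s2 MISS; vc=[]
#1 0x3d→b15/s3 MISS; vc=[]
#2 0x3e→b15/s3 L1-HIT; vc=[]
#3 0x38→b14/s2 L1-HIT; vc=[]
#4 0x38→b14/s2 L1-HIT; vc=[]
#5 0x5e→b23/s3 MISS; vc=[15]
#6 0x5c→b23/s3 L1-HIT; vc=[15]
#7 0x79→b30/s2 MISS; vc=[15,14]
#8 0x7a→b30/s2 L1-HIT; vc=[15,14]
#9 0x5c→b23/s3 L1-HIT; vc=[15,14]
#10 0x48→b18/s2 MISS; vc=[15,14,30]
#11 0x3f→b15/s3 VC-HIT; vc=[23,14,30]
#12 0x4d→b19/s3 MISS; vc=[23,14,30,15]
#13 0x1a→b6/s2 MISS; vc=[23,14,30,15,18]
#14 0x28→b10/s2 MISS; vc=[14,30,15,18,6]
#15 0x1b→b6/s2 VC-HIT; vc=[14,30,15,18,10]

VC = [14, 30, 15, 18, 10]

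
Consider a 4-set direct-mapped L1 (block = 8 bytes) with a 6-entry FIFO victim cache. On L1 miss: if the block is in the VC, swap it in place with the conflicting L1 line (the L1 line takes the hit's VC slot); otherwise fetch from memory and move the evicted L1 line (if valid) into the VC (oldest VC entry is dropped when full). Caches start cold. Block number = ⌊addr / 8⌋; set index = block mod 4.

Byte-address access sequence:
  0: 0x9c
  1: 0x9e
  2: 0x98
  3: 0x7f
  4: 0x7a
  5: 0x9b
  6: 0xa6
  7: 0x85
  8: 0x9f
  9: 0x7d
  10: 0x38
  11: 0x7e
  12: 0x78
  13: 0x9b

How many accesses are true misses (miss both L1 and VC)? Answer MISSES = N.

MISSES = 5

  [0] addr=0x9c blk=19 s=3: MISS | VC []
  [1] addr=0x9e blk=19 s=3: L1-HIT | VC []
  [2] addr=0x98 blk=19 s=3: L1-HIT | VC []
  [3] addr=0x7f blk=15 s=3: MISS | VC [19]
  [4] addr=0x7a blk=15 s=3: L1-HIT | VC [19]
  [5] addr=0x9b blk=19 s=3: VC-HIT | VC [15]
  [6] addr=0xa6 blk=20 s=0: MISS | VC [15]
  [7] addr=0x85 blk=16 s=0: MISS | VC [15, 20]
  [8] addr=0x9f blk=19 s=3: L1-HIT | VC [15, 20]
  [9] addr=0x7d blk=15 s=3: VC-HIT | VC [19, 20]
  [10] addr=0x38 blk=7 s=3: MISS | VC [19, 20, 15]
  [11] addr=0x7e blk=15 s=3: VC-HIT | VC [19, 20, 7]
  [12] addr=0x78 blk=15 s=3: L1-HIT | VC [19, 20, 7]
  [13] addr=0x9b blk=19 s=3: VC-HIT | VC [15, 20, 7]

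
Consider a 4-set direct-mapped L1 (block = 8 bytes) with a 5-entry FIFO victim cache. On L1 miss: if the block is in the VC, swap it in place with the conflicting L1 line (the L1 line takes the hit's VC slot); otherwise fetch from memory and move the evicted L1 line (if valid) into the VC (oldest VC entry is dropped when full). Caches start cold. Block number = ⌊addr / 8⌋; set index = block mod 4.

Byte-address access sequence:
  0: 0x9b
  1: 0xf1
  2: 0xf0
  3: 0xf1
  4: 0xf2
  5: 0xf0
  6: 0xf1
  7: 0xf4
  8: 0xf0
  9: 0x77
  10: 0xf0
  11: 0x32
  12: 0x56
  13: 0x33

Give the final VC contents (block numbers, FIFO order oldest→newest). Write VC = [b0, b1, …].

#0 0x9b→b19/s3 MISS; vc=[]
#1 0xf1→b30/s2 MISS; vc=[]
#2 0xf0→b30/s2 L1-HIT; vc=[]
#3 0xf1→b30/s2 L1-HIT; vc=[]
#4 0xf2→b30/s2 L1-HIT; vc=[]
#5 0xf0→b30/s2 L1-HIT; vc=[]
#6 0xf1→b30/s2 L1-HIT; vc=[]
#7 0xf4→b30/s2 L1-HIT; vc=[]
#8 0xf0→b30/s2 L1-HIT; vc=[]
#9 0x77→b14/s2 MISS; vc=[30]
#10 0xf0→b30/s2 VC-HIT; vc=[14]
#11 0x32→b6/s2 MISS; vc=[14,30]
#12 0x56→b10/s2 MISS; vc=[14,30,6]
#13 0x33→b6/s2 VC-HIT; vc=[14,30,10]

VC = [14, 30, 10]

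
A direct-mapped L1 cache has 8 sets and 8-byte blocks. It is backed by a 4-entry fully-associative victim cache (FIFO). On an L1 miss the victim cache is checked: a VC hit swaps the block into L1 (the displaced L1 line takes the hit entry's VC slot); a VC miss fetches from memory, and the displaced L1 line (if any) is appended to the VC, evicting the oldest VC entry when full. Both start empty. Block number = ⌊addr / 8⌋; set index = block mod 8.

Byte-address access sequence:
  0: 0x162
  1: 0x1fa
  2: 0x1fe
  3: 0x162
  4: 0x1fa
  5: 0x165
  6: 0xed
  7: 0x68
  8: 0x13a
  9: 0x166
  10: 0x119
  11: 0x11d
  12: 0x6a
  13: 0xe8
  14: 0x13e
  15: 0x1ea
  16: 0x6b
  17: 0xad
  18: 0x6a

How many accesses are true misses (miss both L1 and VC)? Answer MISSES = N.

MISSES = 8

#0 0x162→b44/s4 MISS; vc=[]
#1 0x1fa→b63/s7 MISS; vc=[]
#2 0x1fe→b63/s7 L1-HIT; vc=[]
#3 0x162→b44/s4 L1-HIT; vc=[]
#4 0x1fa→b63/s7 L1-HIT; vc=[]
#5 0x165→b44/s4 L1-HIT; vc=[]
#6 0xed→b29/s5 MISS; vc=[]
#7 0x68→b13/s5 MISS; vc=[29]
#8 0x13a→b39/s7 MISS; vc=[29,63]
#9 0x166→b44/s4 L1-HIT; vc=[29,63]
#10 0x119→b35/s3 MISS; vc=[29,63]
#11 0x11d→b35/s3 L1-HIT; vc=[29,63]
#12 0x6a→b13/s5 L1-HIT; vc=[29,63]
#13 0xe8→b29/s5 VC-HIT; vc=[13,63]
#14 0x13e→b39/s7 L1-HIT; vc=[13,63]
#15 0x1ea→b61/s5 MISS; vc=[13,63,29]
#16 0x6b→b13/s5 VC-HIT; vc=[61,63,29]
#17 0xad→b21/s5 MISS; vc=[61,63,29,13]
#18 0x6a→b13/s5 VC-HIT; vc=[61,63,29,21]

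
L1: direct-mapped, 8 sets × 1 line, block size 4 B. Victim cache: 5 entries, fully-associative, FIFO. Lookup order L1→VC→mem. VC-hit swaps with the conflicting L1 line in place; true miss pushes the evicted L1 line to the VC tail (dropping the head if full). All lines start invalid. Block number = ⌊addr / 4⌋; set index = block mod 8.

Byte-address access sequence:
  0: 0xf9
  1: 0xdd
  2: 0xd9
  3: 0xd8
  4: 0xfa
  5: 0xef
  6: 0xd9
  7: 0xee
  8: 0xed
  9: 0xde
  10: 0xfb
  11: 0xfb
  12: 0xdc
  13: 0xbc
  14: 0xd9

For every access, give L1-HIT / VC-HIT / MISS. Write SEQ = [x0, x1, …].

  [0] addr=0xf9 blk=62 s=6: MISS | VC []
  [1] addr=0xdd blk=55 s=7: MISS | VC []
  [2] addr=0xd9 blk=54 s=6: MISS | VC [62]
  [3] addr=0xd8 blk=54 s=6: L1-HIT | VC [62]
  [4] addr=0xfa blk=62 s=6: VC-HIT | VC [54]
  [5] addr=0xef blk=59 s=3: MISS | VC [54]
  [6] addr=0xd9 blk=54 s=6: VC-HIT | VC [62]
  [7] addr=0xee blk=59 s=3: L1-HIT | VC [62]
  [8] addr=0xed blk=59 s=3: L1-HIT | VC [62]
  [9] addr=0xde blk=55 s=7: L1-HIT | VC [62]
  [10] addr=0xfb blk=62 s=6: VC-HIT | VC [54]
  [11] addr=0xfb blk=62 s=6: L1-HIT | VC [54]
  [12] addr=0xdc blk=55 s=7: L1-HIT | VC [54]
  [13] addr=0xbc blk=47 s=7: MISS | VC [54, 55]
  [14] addr=0xd9 blk=54 s=6: VC-HIT | VC [62, 55]

SEQ = [MISS, MISS, MISS, L1-HIT, VC-HIT, MISS, VC-HIT, L1-HIT, L1-HIT, L1-HIT, VC-HIT, L1-HIT, L1-HIT, MISS, VC-HIT]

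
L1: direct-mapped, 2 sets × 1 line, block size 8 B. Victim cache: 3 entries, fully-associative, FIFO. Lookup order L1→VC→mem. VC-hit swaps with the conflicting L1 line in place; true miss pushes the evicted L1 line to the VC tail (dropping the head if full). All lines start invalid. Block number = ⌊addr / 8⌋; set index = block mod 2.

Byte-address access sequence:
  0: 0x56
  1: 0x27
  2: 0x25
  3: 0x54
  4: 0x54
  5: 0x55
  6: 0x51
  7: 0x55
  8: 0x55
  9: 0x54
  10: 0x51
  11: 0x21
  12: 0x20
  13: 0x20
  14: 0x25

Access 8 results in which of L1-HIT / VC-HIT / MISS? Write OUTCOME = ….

OUTCOME = L1-HIT

#0 0x56→b10/s0 MISS; vc=[]
#1 0x27→b4/s0 MISS; vc=[10]
#2 0x25→b4/s0 L1-HIT; vc=[10]
#3 0x54→b10/s0 VC-HIT; vc=[4]
#4 0x54→b10/s0 L1-HIT; vc=[4]
#5 0x55→b10/s0 L1-HIT; vc=[4]
#6 0x51→b10/s0 L1-HIT; vc=[4]
#7 0x55→b10/s0 L1-HIT; vc=[4]
#8 0x55→b10/s0 L1-HIT; vc=[4]
#9 0x54→b10/s0 L1-HIT; vc=[4]
#10 0x51→b10/s0 L1-HIT; vc=[4]
#11 0x21→b4/s0 VC-HIT; vc=[10]
#12 0x20→b4/s0 L1-HIT; vc=[10]
#13 0x20→b4/s0 L1-HIT; vc=[10]
#14 0x25→b4/s0 L1-HIT; vc=[10]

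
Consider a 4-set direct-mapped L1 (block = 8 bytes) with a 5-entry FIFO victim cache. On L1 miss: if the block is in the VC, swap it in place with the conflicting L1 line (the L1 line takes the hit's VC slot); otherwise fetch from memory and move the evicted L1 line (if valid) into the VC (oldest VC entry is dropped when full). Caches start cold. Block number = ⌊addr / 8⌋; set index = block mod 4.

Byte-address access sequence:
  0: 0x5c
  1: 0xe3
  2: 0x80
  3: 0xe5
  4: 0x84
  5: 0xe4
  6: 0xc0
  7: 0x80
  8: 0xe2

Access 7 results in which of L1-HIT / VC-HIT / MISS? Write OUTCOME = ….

OUTCOME = VC-HIT

  [0] addr=0x5c blk=11 s=3: MISS | VC []
  [1] addr=0xe3 blk=28 s=0: MISS | VC []
  [2] addr=0x80 blk=16 s=0: MISS | VC [28]
  [3] addr=0xe5 blk=28 s=0: VC-HIT | VC [16]
  [4] addr=0x84 blk=16 s=0: VC-HIT | VC [28]
  [5] addr=0xe4 blk=28 s=0: VC-HIT | VC [16]
  [6] addr=0xc0 blk=24 s=0: MISS | VC [16, 28]
  [7] addr=0x80 blk=16 s=0: VC-HIT | VC [24, 28]
  [8] addr=0xe2 blk=28 s=0: VC-HIT | VC [24, 16]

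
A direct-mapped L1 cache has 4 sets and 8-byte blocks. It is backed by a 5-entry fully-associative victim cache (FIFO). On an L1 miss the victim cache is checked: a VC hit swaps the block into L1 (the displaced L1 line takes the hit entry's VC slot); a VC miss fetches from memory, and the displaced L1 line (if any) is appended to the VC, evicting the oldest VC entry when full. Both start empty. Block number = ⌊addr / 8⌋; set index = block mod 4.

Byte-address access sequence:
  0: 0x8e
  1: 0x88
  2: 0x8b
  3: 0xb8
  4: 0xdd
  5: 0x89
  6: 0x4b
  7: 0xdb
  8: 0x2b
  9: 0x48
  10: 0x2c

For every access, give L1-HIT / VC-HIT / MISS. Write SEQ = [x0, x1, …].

#0 0x8e→b17/s1 MISS; vc=[]
#1 0x88→b17/s1 L1-HIT; vc=[]
#2 0x8b→b17/s1 L1-HIT; vc=[]
#3 0xb8→b23/s3 MISS; vc=[]
#4 0xdd→b27/s3 MISS; vc=[23]
#5 0x89→b17/s1 L1-HIT; vc=[23]
#6 0x4b→b9/s1 MISS; vc=[23,17]
#7 0xdb→b27/s3 L1-HIT; vc=[23,17]
#8 0x2b→b5/s1 MISS; vc=[23,17,9]
#9 0x48→b9/s1 VC-HIT; vc=[23,17,5]
#10 0x2c→b5/s1 VC-HIT; vc=[23,17,9]

SEQ = [MISS, L1-HIT, L1-HIT, MISS, MISS, L1-HIT, MISS, L1-HIT, MISS, VC-HIT, VC-HIT]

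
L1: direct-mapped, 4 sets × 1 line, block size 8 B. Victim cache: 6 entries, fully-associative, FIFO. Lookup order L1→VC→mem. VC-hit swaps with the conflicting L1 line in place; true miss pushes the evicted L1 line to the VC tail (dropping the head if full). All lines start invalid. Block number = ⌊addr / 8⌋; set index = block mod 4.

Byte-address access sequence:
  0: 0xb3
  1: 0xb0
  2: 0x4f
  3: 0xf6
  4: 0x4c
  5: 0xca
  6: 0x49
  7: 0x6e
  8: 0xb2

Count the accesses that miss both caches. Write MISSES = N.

0: 0xb3 (blk 22, set 2) → MISS  vc=[]
1: 0xb0 (blk 22, set 2) → L1-HIT  vc=[]
2: 0x4f (blk 9, set 1) → MISS  vc=[]
3: 0xf6 (blk 30, set 2) → MISS  vc=[22]
4: 0x4c (blk 9, set 1) → L1-HIT  vc=[22]
5: 0xca (blk 25, set 1) → MISS  vc=[22, 9]
6: 0x49 (blk 9, set 1) → VC-HIT  vc=[22, 25]
7: 0x6e (blk 13, set 1) → MISS  vc=[22, 25, 9]
8: 0xb2 (blk 22, set 2) → VC-HIT  vc=[30, 25, 9]

MISSES = 5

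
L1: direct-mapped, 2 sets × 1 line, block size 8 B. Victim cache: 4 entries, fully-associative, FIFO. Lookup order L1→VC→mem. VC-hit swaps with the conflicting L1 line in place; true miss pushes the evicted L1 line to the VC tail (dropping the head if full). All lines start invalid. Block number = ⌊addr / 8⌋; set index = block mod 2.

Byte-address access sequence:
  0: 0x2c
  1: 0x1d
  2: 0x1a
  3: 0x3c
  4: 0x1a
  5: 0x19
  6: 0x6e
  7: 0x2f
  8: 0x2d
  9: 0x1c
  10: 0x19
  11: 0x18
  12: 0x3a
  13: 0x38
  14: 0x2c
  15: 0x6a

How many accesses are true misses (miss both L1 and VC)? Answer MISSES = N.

MISSES = 4

#0 0x2c→b5/s1 MISS; vc=[]
#1 0x1d→b3/s1 MISS; vc=[5]
#2 0x1a→b3/s1 L1-HIT; vc=[5]
#3 0x3c→b7/s1 MISS; vc=[5,3]
#4 0x1a→b3/s1 VC-HIT; vc=[5,7]
#5 0x19→b3/s1 L1-HIT; vc=[5,7]
#6 0x6e→b13/s1 MISS; vc=[5,7,3]
#7 0x2f→b5/s1 VC-HIT; vc=[13,7,3]
#8 0x2d→b5/s1 L1-HIT; vc=[13,7,3]
#9 0x1c→b3/s1 VC-HIT; vc=[13,7,5]
#10 0x19→b3/s1 L1-HIT; vc=[13,7,5]
#11 0x18→b3/s1 L1-HIT; vc=[13,7,5]
#12 0x3a→b7/s1 VC-HIT; vc=[13,3,5]
#13 0x38→b7/s1 L1-HIT; vc=[13,3,5]
#14 0x2c→b5/s1 VC-HIT; vc=[13,3,7]
#15 0x6a→b13/s1 VC-HIT; vc=[5,3,7]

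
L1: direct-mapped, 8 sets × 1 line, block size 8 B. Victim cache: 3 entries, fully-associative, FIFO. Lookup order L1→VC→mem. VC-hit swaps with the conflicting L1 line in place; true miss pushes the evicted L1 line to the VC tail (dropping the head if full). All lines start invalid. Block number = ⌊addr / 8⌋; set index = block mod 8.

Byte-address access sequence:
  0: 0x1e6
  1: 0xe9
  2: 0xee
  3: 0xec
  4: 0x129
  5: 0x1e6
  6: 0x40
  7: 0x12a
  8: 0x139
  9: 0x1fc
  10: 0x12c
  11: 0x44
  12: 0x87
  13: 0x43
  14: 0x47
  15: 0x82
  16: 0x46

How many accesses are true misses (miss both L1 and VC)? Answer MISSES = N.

MISSES = 7

#0 0x1e6→b60/s4 MISS; vc=[]
#1 0xe9→b29/s5 MISS; vc=[]
#2 0xee→b29/s5 L1-HIT; vc=[]
#3 0xec→b29/s5 L1-HIT; vc=[]
#4 0x129→b37/s5 MISS; vc=[29]
#5 0x1e6→b60/s4 L1-HIT; vc=[29]
#6 0x40→b8/s0 MISS; vc=[29]
#7 0x12a→b37/s5 L1-HIT; vc=[29]
#8 0x139→b39/s7 MISS; vc=[29]
#9 0x1fc→b63/s7 MISS; vc=[29,39]
#10 0x12c→b37/s5 L1-HIT; vc=[29,39]
#11 0x44→b8/s0 L1-HIT; vc=[29,39]
#12 0x87→b16/s0 MISS; vc=[29,39,8]
#13 0x43→b8/s0 VC-HIT; vc=[29,39,16]
#14 0x47→b8/s0 L1-HIT; vc=[29,39,16]
#15 0x82→b16/s0 VC-HIT; vc=[29,39,8]
#16 0x46→b8/s0 VC-HIT; vc=[29,39,16]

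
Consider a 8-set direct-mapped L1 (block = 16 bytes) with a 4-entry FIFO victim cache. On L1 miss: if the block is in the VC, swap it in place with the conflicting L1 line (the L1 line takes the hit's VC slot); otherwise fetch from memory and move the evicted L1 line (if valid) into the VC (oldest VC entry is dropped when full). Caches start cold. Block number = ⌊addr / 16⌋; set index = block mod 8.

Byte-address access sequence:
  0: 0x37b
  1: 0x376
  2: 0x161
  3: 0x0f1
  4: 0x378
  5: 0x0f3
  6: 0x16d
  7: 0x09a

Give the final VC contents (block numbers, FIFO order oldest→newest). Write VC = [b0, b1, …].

#0 0x37b→b55/s7 MISS; vc=[]
#1 0x376→b55/s7 L1-HIT; vc=[]
#2 0x161→b22/s6 MISS; vc=[]
#3 0xf1→b15/s7 MISS; vc=[55]
#4 0x378→b55/s7 VC-HIT; vc=[15]
#5 0xf3→b15/s7 VC-HIT; vc=[55]
#6 0x16d→b22/s6 L1-HIT; vc=[55]
#7 0x9a→b9/s1 MISS; vc=[55]

VC = [55]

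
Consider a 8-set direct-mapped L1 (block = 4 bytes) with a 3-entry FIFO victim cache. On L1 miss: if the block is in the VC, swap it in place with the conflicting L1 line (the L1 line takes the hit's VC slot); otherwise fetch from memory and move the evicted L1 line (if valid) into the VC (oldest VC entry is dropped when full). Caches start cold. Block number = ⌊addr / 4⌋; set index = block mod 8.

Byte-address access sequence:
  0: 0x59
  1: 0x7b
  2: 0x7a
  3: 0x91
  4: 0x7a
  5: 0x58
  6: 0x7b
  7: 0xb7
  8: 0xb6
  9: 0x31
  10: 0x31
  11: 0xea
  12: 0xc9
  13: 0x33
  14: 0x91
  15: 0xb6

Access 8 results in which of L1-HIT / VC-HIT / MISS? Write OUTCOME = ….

  [0] addr=0x59 blk=22 s=6: MISS | VC []
  [1] addr=0x7b blk=30 s=6: MISS | VC [22]
  [2] addr=0x7a blk=30 s=6: L1-HIT | VC [22]
  [3] addr=0x91 blk=36 s=4: MISS | VC [22]
  [4] addr=0x7a blk=30 s=6: L1-HIT | VC [22]
  [5] addr=0x58 blk=22 s=6: VC-HIT | VC [30]
  [6] addr=0x7b blk=30 s=6: VC-HIT | VC [22]
  [7] addr=0xb7 blk=45 s=5: MISS | VC [22]
  [8] addr=0xb6 blk=45 s=5: L1-HIT | VC [22]
  [9] addr=0x31 blk=12 s=4: MISS | VC [22, 36]
  [10] addr=0x31 blk=12 s=4: L1-HIT | VC [22, 36]
  [11] addr=0xea blk=58 s=2: MISS | VC [22, 36]
  [12] addr=0xc9 blk=50 s=2: MISS | VC [22, 36, 58]
  [13] addr=0x33 blk=12 s=4: L1-HIT | VC [22, 36, 58]
  [14] addr=0x91 blk=36 s=4: VC-HIT | VC [22, 12, 58]
  [15] addr=0xb6 blk=45 s=5: L1-HIT | VC [22, 12, 58]

OUTCOME = L1-HIT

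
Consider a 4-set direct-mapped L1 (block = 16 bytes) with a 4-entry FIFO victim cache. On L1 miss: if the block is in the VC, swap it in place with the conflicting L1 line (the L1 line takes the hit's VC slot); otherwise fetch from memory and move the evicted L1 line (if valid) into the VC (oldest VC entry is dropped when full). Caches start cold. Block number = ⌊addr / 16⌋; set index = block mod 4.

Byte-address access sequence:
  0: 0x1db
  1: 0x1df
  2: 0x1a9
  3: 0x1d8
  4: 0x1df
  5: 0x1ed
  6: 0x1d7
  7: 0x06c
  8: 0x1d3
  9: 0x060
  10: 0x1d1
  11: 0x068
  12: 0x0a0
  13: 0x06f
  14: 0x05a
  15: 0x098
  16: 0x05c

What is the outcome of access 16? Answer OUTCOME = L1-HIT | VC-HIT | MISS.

OUTCOME = VC-HIT

#0 0x1db→b29/s1 MISS; vc=[]
#1 0x1df→b29/s1 L1-HIT; vc=[]
#2 0x1a9→b26/s2 MISS; vc=[]
#3 0x1d8→b29/s1 L1-HIT; vc=[]
#4 0x1df→b29/s1 L1-HIT; vc=[]
#5 0x1ed→b30/s2 MISS; vc=[26]
#6 0x1d7→b29/s1 L1-HIT; vc=[26]
#7 0x6c→b6/s2 MISS; vc=[26,30]
#8 0x1d3→b29/s1 L1-HIT; vc=[26,30]
#9 0x60→b6/s2 L1-HIT; vc=[26,30]
#10 0x1d1→b29/s1 L1-HIT; vc=[26,30]
#11 0x68→b6/s2 L1-HIT; vc=[26,30]
#12 0xa0→b10/s2 MISS; vc=[26,30,6]
#13 0x6f→b6/s2 VC-HIT; vc=[26,30,10]
#14 0x5a→b5/s1 MISS; vc=[26,30,10,29]
#15 0x98→b9/s1 MISS; vc=[30,10,29,5]
#16 0x5c→b5/s1 VC-HIT; vc=[30,10,29,9]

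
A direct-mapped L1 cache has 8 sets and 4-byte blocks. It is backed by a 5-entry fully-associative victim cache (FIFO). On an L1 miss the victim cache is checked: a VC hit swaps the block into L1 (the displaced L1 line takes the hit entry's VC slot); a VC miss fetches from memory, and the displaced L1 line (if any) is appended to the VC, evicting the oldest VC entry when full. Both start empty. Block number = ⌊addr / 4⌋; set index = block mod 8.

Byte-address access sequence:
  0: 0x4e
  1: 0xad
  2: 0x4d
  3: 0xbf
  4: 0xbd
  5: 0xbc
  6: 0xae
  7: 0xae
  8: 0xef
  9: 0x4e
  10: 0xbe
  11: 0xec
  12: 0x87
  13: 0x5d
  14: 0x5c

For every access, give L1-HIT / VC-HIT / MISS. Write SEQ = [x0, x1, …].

SEQ = [MISS, MISS, VC-HIT, MISS, L1-HIT, L1-HIT, VC-HIT, L1-HIT, MISS, VC-HIT, L1-HIT, VC-HIT, MISS, MISS, L1-HIT]

#0 0x4e→b19/s3 MISS; vc=[]
#1 0xad→b43/s3 MISS; vc=[19]
#2 0x4d→b19/s3 VC-HIT; vc=[43]
#3 0xbf→b47/s7 MISS; vc=[43]
#4 0xbd→b47/s7 L1-HIT; vc=[43]
#5 0xbc→b47/s7 L1-HIT; vc=[43]
#6 0xae→b43/s3 VC-HIT; vc=[19]
#7 0xae→b43/s3 L1-HIT; vc=[19]
#8 0xef→b59/s3 MISS; vc=[19,43]
#9 0x4e→b19/s3 VC-HIT; vc=[59,43]
#10 0xbe→b47/s7 L1-HIT; vc=[59,43]
#11 0xec→b59/s3 VC-HIT; vc=[19,43]
#12 0x87→b33/s1 MISS; vc=[19,43]
#13 0x5d→b23/s7 MISS; vc=[19,43,47]
#14 0x5c→b23/s7 L1-HIT; vc=[19,43,47]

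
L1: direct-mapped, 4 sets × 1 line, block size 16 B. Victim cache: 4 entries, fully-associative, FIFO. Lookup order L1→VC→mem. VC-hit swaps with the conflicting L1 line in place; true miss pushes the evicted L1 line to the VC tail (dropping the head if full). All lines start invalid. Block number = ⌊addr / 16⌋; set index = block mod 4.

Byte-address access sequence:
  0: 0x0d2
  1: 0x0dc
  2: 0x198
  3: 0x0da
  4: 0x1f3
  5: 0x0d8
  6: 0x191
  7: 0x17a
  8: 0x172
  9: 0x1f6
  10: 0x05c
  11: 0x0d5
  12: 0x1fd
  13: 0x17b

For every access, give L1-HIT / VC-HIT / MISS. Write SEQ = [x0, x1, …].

SEQ = [MISS, L1-HIT, MISS, VC-HIT, MISS, L1-HIT, VC-HIT, MISS, L1-HIT, VC-HIT, MISS, VC-HIT, L1-HIT, VC-HIT]

#0 0xd2→b13/s1 MISS; vc=[]
#1 0xdc→b13/s1 L1-HIT; vc=[]
#2 0x198→b25/s1 MISS; vc=[13]
#3 0xda→b13/s1 VC-HIT; vc=[25]
#4 0x1f3→b31/s3 MISS; vc=[25]
#5 0xd8→b13/s1 L1-HIT; vc=[25]
#6 0x191→b25/s1 VC-HIT; vc=[13]
#7 0x17a→b23/s3 MISS; vc=[13,31]
#8 0x172→b23/s3 L1-HIT; vc=[13,31]
#9 0x1f6→b31/s3 VC-HIT; vc=[13,23]
#10 0x5c→b5/s1 MISS; vc=[13,23,25]
#11 0xd5→b13/s1 VC-HIT; vc=[5,23,25]
#12 0x1fd→b31/s3 L1-HIT; vc=[5,23,25]
#13 0x17b→b23/s3 VC-HIT; vc=[5,31,25]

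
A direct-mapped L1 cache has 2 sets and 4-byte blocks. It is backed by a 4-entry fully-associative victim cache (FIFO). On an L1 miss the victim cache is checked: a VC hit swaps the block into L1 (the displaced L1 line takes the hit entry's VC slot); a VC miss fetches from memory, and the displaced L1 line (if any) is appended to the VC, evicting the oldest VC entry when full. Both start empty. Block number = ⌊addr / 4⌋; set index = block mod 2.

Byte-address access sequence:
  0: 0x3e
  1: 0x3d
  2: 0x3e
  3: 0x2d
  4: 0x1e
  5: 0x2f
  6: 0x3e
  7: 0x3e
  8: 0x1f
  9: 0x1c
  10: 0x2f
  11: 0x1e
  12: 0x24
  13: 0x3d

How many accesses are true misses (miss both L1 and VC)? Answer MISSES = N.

MISSES = 4

#0 0x3e→b15/s1 MISS; vc=[]
#1 0x3d→b15/s1 L1-HIT; vc=[]
#2 0x3e→b15/s1 L1-HIT; vc=[]
#3 0x2d→b11/s1 MISS; vc=[15]
#4 0x1e→b7/s1 MISS; vc=[15,11]
#5 0x2f→b11/s1 VC-HIT; vc=[15,7]
#6 0x3e→b15/s1 VC-HIT; vc=[11,7]
#7 0x3e→b15/s1 L1-HIT; vc=[11,7]
#8 0x1f→b7/s1 VC-HIT; vc=[11,15]
#9 0x1c→b7/s1 L1-HIT; vc=[11,15]
#10 0x2f→b11/s1 VC-HIT; vc=[7,15]
#11 0x1e→b7/s1 VC-HIT; vc=[11,15]
#12 0x24→b9/s1 MISS; vc=[11,15,7]
#13 0x3d→b15/s1 VC-HIT; vc=[11,9,7]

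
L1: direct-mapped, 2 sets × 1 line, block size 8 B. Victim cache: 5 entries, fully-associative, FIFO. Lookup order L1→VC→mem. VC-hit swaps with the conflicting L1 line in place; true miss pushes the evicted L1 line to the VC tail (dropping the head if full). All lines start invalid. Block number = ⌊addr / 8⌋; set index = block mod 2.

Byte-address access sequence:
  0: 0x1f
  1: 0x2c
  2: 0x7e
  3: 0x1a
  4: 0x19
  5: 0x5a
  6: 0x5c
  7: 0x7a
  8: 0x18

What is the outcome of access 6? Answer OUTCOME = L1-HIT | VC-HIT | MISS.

0: 0x1f (blk 3, set 1) → MISS  vc=[]
1: 0x2c (blk 5, set 1) → MISS  vc=[3]
2: 0x7e (blk 15, set 1) → MISS  vc=[3, 5]
3: 0x1a (blk 3, set 1) → VC-HIT  vc=[15, 5]
4: 0x19 (blk 3, set 1) → L1-HIT  vc=[15, 5]
5: 0x5a (blk 11, set 1) → MISS  vc=[15, 5, 3]
6: 0x5c (blk 11, set 1) → L1-HIT  vc=[15, 5, 3]
7: 0x7a (blk 15, set 1) → VC-HIT  vc=[11, 5, 3]
8: 0x18 (blk 3, set 1) → VC-HIT  vc=[11, 5, 15]

OUTCOME = L1-HIT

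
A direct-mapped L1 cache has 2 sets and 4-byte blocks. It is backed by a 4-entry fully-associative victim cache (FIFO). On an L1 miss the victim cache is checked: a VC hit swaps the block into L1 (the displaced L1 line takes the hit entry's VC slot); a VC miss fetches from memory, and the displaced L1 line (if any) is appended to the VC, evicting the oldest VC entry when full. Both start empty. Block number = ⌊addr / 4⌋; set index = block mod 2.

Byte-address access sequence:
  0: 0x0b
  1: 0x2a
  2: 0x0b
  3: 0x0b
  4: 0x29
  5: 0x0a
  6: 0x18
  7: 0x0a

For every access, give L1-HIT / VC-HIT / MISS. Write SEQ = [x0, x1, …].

0: 0xb (blk 2, set 0) → MISS  vc=[]
1: 0x2a (blk 10, set 0) → MISS  vc=[2]
2: 0xb (blk 2, set 0) → VC-HIT  vc=[10]
3: 0xb (blk 2, set 0) → L1-HIT  vc=[10]
4: 0x29 (blk 10, set 0) → VC-HIT  vc=[2]
5: 0xa (blk 2, set 0) → VC-HIT  vc=[10]
6: 0x18 (blk 6, set 0) → MISS  vc=[10, 2]
7: 0xa (blk 2, set 0) → VC-HIT  vc=[10, 6]

SEQ = [MISS, MISS, VC-HIT, L1-HIT, VC-HIT, VC-HIT, MISS, VC-HIT]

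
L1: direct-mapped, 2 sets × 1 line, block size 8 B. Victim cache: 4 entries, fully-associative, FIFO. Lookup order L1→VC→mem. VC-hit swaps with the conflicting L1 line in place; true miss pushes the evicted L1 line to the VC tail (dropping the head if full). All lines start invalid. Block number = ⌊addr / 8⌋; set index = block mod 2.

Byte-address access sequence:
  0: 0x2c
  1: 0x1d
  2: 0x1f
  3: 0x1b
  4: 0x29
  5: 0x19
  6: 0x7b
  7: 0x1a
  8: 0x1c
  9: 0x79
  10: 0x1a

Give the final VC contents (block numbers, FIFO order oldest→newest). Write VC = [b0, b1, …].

0: 0x2c (blk 5, set 1) → MISS  vc=[]
1: 0x1d (blk 3, set 1) → MISS  vc=[5]
2: 0x1f (blk 3, set 1) → L1-HIT  vc=[5]
3: 0x1b (blk 3, set 1) → L1-HIT  vc=[5]
4: 0x29 (blk 5, set 1) → VC-HIT  vc=[3]
5: 0x19 (blk 3, set 1) → VC-HIT  vc=[5]
6: 0x7b (blk 15, set 1) → MISS  vc=[5, 3]
7: 0x1a (blk 3, set 1) → VC-HIT  vc=[5, 15]
8: 0x1c (blk 3, set 1) → L1-HIT  vc=[5, 15]
9: 0x79 (blk 15, set 1) → VC-HIT  vc=[5, 3]
10: 0x1a (blk 3, set 1) → VC-HIT  vc=[5, 15]

VC = [5, 15]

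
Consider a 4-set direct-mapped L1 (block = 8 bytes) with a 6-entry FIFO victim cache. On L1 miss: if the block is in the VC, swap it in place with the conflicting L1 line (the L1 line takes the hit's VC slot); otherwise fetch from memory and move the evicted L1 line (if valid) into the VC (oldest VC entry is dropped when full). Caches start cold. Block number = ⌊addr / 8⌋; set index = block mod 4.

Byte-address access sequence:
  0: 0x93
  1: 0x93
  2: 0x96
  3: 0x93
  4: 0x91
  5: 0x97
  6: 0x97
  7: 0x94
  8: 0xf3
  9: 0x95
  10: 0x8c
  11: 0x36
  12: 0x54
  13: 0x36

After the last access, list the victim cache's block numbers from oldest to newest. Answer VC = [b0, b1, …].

VC = [30, 18, 10]

#0 0x93→b18/s2 MISS; vc=[]
#1 0x93→b18/s2 L1-HIT; vc=[]
#2 0x96→b18/s2 L1-HIT; vc=[]
#3 0x93→b18/s2 L1-HIT; vc=[]
#4 0x91→b18/s2 L1-HIT; vc=[]
#5 0x97→b18/s2 L1-HIT; vc=[]
#6 0x97→b18/s2 L1-HIT; vc=[]
#7 0x94→b18/s2 L1-HIT; vc=[]
#8 0xf3→b30/s2 MISS; vc=[18]
#9 0x95→b18/s2 VC-HIT; vc=[30]
#10 0x8c→b17/s1 MISS; vc=[30]
#11 0x36→b6/s2 MISS; vc=[30,18]
#12 0x54→b10/s2 MISS; vc=[30,18,6]
#13 0x36→b6/s2 VC-HIT; vc=[30,18,10]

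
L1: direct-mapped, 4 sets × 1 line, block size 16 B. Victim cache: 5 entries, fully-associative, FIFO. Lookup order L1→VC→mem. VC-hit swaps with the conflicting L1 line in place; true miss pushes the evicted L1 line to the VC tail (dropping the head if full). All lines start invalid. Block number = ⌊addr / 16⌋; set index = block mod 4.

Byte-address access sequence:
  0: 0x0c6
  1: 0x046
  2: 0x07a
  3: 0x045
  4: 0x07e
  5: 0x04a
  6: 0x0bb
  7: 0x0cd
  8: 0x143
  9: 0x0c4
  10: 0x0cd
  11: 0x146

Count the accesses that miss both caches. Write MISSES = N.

0: 0xc6 (blk 12, set 0) → MISS  vc=[]
1: 0x46 (blk 4, set 0) → MISS  vc=[12]
2: 0x7a (blk 7, set 3) → MISS  vc=[12]
3: 0x45 (blk 4, set 0) → L1-HIT  vc=[12]
4: 0x7e (blk 7, set 3) → L1-HIT  vc=[12]
5: 0x4a (blk 4, set 0) → L1-HIT  vc=[12]
6: 0xbb (blk 11, set 3) → MISS  vc=[12, 7]
7: 0xcd (blk 12, set 0) → VC-HIT  vc=[4, 7]
8: 0x143 (blk 20, set 0) → MISS  vc=[4, 7, 12]
9: 0xc4 (blk 12, set 0) → VC-HIT  vc=[4, 7, 20]
10: 0xcd (blk 12, set 0) → L1-HIT  vc=[4, 7, 20]
11: 0x146 (blk 20, set 0) → VC-HIT  vc=[4, 7, 12]

MISSES = 5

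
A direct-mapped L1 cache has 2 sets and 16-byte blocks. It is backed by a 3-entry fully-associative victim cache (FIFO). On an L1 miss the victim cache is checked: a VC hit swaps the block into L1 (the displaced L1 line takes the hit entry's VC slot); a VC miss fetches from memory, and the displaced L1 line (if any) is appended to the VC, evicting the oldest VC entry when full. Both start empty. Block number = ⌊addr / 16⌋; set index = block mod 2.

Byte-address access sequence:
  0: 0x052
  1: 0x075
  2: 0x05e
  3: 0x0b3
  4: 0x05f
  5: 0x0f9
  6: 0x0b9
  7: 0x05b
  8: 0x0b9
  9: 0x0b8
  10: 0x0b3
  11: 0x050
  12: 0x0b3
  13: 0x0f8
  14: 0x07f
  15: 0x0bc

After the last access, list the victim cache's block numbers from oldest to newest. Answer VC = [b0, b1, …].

0: 0x52 (blk 5, set 1) → MISS  vc=[]
1: 0x75 (blk 7, set 1) → MISS  vc=[5]
2: 0x5e (blk 5, set 1) → VC-HIT  vc=[7]
3: 0xb3 (blk 11, set 1) → MISS  vc=[7, 5]
4: 0x5f (blk 5, set 1) → VC-HIT  vc=[7, 11]
5: 0xf9 (blk 15, set 1) → MISS  vc=[7, 11, 5]
6: 0xb9 (blk 11, set 1) → VC-HIT  vc=[7, 15, 5]
7: 0x5b (blk 5, set 1) → VC-HIT  vc=[7, 15, 11]
8: 0xb9 (blk 11, set 1) → VC-HIT  vc=[7, 15, 5]
9: 0xb8 (blk 11, set 1) → L1-HIT  vc=[7, 15, 5]
10: 0xb3 (blk 11, set 1) → L1-HIT  vc=[7, 15, 5]
11: 0x50 (blk 5, set 1) → VC-HIT  vc=[7, 15, 11]
12: 0xb3 (blk 11, set 1) → VC-HIT  vc=[7, 15, 5]
13: 0xf8 (blk 15, set 1) → VC-HIT  vc=[7, 11, 5]
14: 0x7f (blk 7, set 1) → VC-HIT  vc=[15, 11, 5]
15: 0xbc (blk 11, set 1) → VC-HIT  vc=[15, 7, 5]

VC = [15, 7, 5]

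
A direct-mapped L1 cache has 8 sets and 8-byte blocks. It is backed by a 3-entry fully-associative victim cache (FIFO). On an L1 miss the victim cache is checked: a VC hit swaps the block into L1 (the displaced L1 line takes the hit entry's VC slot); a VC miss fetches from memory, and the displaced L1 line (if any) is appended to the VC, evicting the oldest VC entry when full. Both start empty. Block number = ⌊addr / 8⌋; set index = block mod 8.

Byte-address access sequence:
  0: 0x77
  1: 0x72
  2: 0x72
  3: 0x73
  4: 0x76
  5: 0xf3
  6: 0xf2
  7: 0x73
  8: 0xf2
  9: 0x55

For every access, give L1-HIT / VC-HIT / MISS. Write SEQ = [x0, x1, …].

0: 0x77 (blk 14, set 6) → MISS  vc=[]
1: 0x72 (blk 14, set 6) → L1-HIT  vc=[]
2: 0x72 (blk 14, set 6) → L1-HIT  vc=[]
3: 0x73 (blk 14, set 6) → L1-HIT  vc=[]
4: 0x76 (blk 14, set 6) → L1-HIT  vc=[]
5: 0xf3 (blk 30, set 6) → MISS  vc=[14]
6: 0xf2 (blk 30, set 6) → L1-HIT  vc=[14]
7: 0x73 (blk 14, set 6) → VC-HIT  vc=[30]
8: 0xf2 (blk 30, set 6) → VC-HIT  vc=[14]
9: 0x55 (blk 10, set 2) → MISS  vc=[14]

SEQ = [MISS, L1-HIT, L1-HIT, L1-HIT, L1-HIT, MISS, L1-HIT, VC-HIT, VC-HIT, MISS]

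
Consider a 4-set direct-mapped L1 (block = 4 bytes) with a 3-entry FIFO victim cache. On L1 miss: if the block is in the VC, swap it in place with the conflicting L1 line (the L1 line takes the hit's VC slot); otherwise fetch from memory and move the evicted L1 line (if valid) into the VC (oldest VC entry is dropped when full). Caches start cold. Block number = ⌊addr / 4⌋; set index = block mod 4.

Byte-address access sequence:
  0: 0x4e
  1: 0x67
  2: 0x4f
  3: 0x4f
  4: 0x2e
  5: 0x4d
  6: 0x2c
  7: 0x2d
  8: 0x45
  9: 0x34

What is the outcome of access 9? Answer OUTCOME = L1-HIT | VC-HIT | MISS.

OUTCOME = MISS

#0 0x4e→b19/s3 MISS; vc=[]
#1 0x67→b25/s1 MISS; vc=[]
#2 0x4f→b19/s3 L1-HIT; vc=[]
#3 0x4f→b19/s3 L1-HIT; vc=[]
#4 0x2e→b11/s3 MISS; vc=[19]
#5 0x4d→b19/s3 VC-HIT; vc=[11]
#6 0x2c→b11/s3 VC-HIT; vc=[19]
#7 0x2d→b11/s3 L1-HIT; vc=[19]
#8 0x45→b17/s1 MISS; vc=[19,25]
#9 0x34→b13/s1 MISS; vc=[19,25,17]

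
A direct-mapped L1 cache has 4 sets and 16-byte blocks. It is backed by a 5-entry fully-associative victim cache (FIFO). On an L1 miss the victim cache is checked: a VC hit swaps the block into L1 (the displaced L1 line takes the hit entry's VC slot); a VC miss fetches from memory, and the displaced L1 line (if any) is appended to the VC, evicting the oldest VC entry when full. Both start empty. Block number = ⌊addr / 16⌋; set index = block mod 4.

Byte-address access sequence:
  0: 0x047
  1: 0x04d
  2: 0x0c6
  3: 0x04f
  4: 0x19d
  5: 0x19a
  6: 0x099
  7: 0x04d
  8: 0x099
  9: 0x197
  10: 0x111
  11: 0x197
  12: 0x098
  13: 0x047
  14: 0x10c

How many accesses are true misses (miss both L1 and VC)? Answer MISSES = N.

MISSES = 6

0: 0x47 (blk 4, set 0) → MISS  vc=[]
1: 0x4d (blk 4, set 0) → L1-HIT  vc=[]
2: 0xc6 (blk 12, set 0) → MISS  vc=[4]
3: 0x4f (blk 4, set 0) → VC-HIT  vc=[12]
4: 0x19d (blk 25, set 1) → MISS  vc=[12]
5: 0x19a (blk 25, set 1) → L1-HIT  vc=[12]
6: 0x99 (blk 9, set 1) → MISS  vc=[12, 25]
7: 0x4d (blk 4, set 0) → L1-HIT  vc=[12, 25]
8: 0x99 (blk 9, set 1) → L1-HIT  vc=[12, 25]
9: 0x197 (blk 25, set 1) → VC-HIT  vc=[12, 9]
10: 0x111 (blk 17, set 1) → MISS  vc=[12, 9, 25]
11: 0x197 (blk 25, set 1) → VC-HIT  vc=[12, 9, 17]
12: 0x98 (blk 9, set 1) → VC-HIT  vc=[12, 25, 17]
13: 0x47 (blk 4, set 0) → L1-HIT  vc=[12, 25, 17]
14: 0x10c (blk 16, set 0) → MISS  vc=[12, 25, 17, 4]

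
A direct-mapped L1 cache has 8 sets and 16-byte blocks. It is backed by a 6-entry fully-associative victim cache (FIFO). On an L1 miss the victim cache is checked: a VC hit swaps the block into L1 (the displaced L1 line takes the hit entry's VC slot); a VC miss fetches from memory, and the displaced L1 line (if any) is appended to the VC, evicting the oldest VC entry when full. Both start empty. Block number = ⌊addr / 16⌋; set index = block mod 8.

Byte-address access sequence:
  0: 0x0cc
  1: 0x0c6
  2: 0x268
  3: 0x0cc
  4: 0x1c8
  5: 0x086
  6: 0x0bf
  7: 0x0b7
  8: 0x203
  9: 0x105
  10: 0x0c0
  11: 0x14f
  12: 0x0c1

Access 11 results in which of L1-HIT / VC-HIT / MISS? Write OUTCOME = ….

OUTCOME = MISS

  [0] addr=0xcc blk=12 s=4: MISS | VC []
  [1] addr=0xc6 blk=12 s=4: L1-HIT | VC []
  [2] addr=0x268 blk=38 s=6: MISS | VC []
  [3] addr=0xcc blk=12 s=4: L1-HIT | VC []
  [4] addr=0x1c8 blk=28 s=4: MISS | VC [12]
  [5] addr=0x86 blk=8 s=0: MISS | VC [12]
  [6] addr=0xbf blk=11 s=3: MISS | VC [12]
  [7] addr=0xb7 blk=11 s=3: L1-HIT | VC [12]
  [8] addr=0x203 blk=32 s=0: MISS | VC [12, 8]
  [9] addr=0x105 blk=16 s=0: MISS | VC [12, 8, 32]
  [10] addr=0xc0 blk=12 s=4: VC-HIT | VC [28, 8, 32]
  [11] addr=0x14f blk=20 s=4: MISS | VC [28, 8, 32, 12]
  [12] addr=0xc1 blk=12 s=4: VC-HIT | VC [28, 8, 32, 20]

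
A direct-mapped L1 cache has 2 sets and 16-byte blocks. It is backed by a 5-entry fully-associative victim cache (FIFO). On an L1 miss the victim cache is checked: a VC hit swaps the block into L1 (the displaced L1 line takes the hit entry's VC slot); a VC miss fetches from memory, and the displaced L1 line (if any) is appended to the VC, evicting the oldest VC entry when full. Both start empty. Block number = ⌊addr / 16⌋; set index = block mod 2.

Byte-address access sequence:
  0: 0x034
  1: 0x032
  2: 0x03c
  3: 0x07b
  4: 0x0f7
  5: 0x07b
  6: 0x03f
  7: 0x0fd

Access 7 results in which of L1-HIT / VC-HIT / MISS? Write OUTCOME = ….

OUTCOME = VC-HIT

0: 0x34 (blk 3, set 1) → MISS  vc=[]
1: 0x32 (blk 3, set 1) → L1-HIT  vc=[]
2: 0x3c (blk 3, set 1) → L1-HIT  vc=[]
3: 0x7b (blk 7, set 1) → MISS  vc=[3]
4: 0xf7 (blk 15, set 1) → MISS  vc=[3, 7]
5: 0x7b (blk 7, set 1) → VC-HIT  vc=[3, 15]
6: 0x3f (blk 3, set 1) → VC-HIT  vc=[7, 15]
7: 0xfd (blk 15, set 1) → VC-HIT  vc=[7, 3]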